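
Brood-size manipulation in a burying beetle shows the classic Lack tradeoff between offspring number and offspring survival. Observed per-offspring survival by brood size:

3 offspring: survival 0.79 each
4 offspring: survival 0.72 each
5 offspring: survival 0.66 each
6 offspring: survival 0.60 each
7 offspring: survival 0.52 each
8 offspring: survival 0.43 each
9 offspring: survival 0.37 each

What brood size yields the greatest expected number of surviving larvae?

7

Expected surviving larvae = c × s(c):
  c=3: 3 × 0.79 = 2.370
  c=4: 4 × 0.72 = 2.880
  c=5: 5 × 0.66 = 3.300
  c=6: 6 × 0.60 = 3.600
  c=7: 7 × 0.52 = 3.640
  c=8: 8 × 0.43 = 3.440
  c=9: 9 × 0.37 = 3.330
Maximum at c = 7 (3.640 surviving larvae).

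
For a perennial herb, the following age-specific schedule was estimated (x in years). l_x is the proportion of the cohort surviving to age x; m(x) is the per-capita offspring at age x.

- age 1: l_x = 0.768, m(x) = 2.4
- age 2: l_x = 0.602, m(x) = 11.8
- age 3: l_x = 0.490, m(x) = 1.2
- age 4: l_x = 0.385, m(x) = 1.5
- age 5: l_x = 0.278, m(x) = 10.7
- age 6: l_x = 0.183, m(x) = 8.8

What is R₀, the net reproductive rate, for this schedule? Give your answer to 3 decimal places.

R₀ = Σ l_x m(x):
  age 1: 0.768 × 2.4 = 1.8432
  age 2: 0.602 × 11.8 = 7.1036
  age 3: 0.490 × 1.2 = 0.5880
  age 4: 0.385 × 1.5 = 0.5775
  age 5: 0.278 × 10.7 = 2.9746
  age 6: 0.183 × 8.8 = 1.6104
R₀ = 1.8432 + 7.1036 + 0.5880 + 0.5775 + 2.9746 + 1.6104 = 14.6973

14.697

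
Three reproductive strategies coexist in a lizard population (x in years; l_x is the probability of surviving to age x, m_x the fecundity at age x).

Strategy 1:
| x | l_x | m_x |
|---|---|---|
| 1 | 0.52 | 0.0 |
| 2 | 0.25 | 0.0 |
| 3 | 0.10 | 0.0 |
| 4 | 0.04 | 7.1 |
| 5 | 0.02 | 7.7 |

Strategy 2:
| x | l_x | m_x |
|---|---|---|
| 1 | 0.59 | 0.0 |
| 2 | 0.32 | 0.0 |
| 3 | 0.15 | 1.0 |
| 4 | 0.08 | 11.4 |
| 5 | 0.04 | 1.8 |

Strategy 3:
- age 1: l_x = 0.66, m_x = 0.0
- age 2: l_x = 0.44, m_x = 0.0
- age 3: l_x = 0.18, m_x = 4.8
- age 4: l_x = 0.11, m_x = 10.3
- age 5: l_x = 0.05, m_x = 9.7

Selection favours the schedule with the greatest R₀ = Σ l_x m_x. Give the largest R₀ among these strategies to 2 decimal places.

2.48

Strategy 1: R₀ = 0.52×0.0 + 0.25×0.0 + 0.10×0.0 + 0.04×7.1 + 0.02×7.7 = 0.4380
Strategy 2: R₀ = 0.59×0.0 + 0.32×0.0 + 0.15×1.0 + 0.08×11.4 + 0.04×1.8 = 1.1340
Strategy 3: R₀ = 0.66×0.0 + 0.44×0.0 + 0.18×4.8 + 0.11×10.3 + 0.05×9.7 = 2.4820
Highest R₀: strategy 3 with 2.4820.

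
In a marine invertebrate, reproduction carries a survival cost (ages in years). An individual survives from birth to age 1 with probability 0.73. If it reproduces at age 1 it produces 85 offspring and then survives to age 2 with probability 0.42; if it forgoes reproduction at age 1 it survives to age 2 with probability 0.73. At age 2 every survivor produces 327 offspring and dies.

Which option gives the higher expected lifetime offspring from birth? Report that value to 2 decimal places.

breed at age 1: R₀ = 0.73 × (85 + 0.42 × 327) = 0.73 × 222.3400 = 162.3082
delay to age 2: R₀ = 0.73 × (0.73 × 327) = 0.73 × 238.7100 = 174.2583
Higher: delay to age 2 (174.2583).

174.26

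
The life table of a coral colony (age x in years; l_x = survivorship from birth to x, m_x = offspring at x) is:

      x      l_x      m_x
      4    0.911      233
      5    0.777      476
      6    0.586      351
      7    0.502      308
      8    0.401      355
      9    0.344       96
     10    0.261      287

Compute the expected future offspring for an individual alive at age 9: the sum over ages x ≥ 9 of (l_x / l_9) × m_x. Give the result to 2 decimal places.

l_9 = 0.344. Conditional survival from age 9 to x is l_x / l_9.
  x=9: (0.344/0.344) × 96 = 96.0000
  x=10: (0.261/0.344) × 287 = 217.7529
Sum = 96.0000 + 217.7529 = 313.7529

313.75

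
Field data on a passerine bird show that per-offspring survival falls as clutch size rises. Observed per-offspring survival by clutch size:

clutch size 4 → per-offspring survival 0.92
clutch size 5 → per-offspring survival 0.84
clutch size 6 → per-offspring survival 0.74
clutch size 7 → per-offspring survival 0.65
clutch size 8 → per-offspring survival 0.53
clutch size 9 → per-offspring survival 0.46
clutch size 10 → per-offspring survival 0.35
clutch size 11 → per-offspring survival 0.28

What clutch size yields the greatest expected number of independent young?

7

Expected independent young = c × s(c):
  c=4: 4 × 0.92 = 3.680
  c=5: 5 × 0.84 = 4.200
  c=6: 6 × 0.74 = 4.440
  c=7: 7 × 0.65 = 4.550
  c=8: 8 × 0.53 = 4.240
  c=9: 9 × 0.46 = 4.140
  c=10: 10 × 0.35 = 3.500
  c=11: 11 × 0.28 = 3.080
Maximum at c = 7 (4.550 independent young).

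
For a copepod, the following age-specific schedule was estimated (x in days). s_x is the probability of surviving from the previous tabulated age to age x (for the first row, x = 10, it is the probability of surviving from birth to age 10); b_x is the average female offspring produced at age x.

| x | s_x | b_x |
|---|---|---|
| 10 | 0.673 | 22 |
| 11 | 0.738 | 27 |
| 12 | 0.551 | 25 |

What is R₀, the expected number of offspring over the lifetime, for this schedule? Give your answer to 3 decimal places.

35.058

Survivorship from birth: l_x = s_10·s_11·…·s_x.
  l_10 = 0.67300
  l_11 = 0.49667
  l_12 = 0.27367
R₀ = Σ l_x b_x:
  age 10: 0.67300 × 22 = 14.8060
  age 11: 0.49667 × 27 = 13.4101
  age 12: 0.27367 × 25 = 6.8418
R₀ = 14.8060 + 13.4101 + 6.8418 = 35.0578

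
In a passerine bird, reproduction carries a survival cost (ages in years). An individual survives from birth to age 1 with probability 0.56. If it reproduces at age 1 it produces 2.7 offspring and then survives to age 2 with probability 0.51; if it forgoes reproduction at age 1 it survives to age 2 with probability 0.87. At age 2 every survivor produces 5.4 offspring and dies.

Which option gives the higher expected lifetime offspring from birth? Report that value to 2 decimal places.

breed at age 1: R₀ = 0.56 × (2.7 + 0.51 × 5.4) = 0.56 × 5.4540 = 3.0542
delay to age 2: R₀ = 0.56 × (0.87 × 5.4) = 0.56 × 4.6980 = 2.6309
Higher: breed at age 1 (3.0542).

3.05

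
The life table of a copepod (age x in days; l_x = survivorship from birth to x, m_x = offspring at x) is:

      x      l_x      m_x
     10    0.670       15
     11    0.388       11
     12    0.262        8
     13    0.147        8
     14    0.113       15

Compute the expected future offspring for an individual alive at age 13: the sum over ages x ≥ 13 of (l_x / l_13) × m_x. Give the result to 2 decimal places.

19.53

l_13 = 0.147. Conditional survival from age 13 to x is l_x / l_13.
  x=13: (0.147/0.147) × 8 = 8.0000
  x=14: (0.113/0.147) × 15 = 11.5306
Sum = 8.0000 + 11.5306 = 19.5306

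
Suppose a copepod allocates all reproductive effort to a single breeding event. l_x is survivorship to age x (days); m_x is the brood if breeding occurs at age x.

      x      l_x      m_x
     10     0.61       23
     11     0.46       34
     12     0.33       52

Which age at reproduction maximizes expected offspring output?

Expected offspring if breeding at age x = l_x × m_x:
  age 10: 0.61 × 23 = 14.030
  age 11: 0.46 × 34 = 15.640
  age 12: 0.33 × 52 = 17.160
Maximum at age 12 (17.160).

12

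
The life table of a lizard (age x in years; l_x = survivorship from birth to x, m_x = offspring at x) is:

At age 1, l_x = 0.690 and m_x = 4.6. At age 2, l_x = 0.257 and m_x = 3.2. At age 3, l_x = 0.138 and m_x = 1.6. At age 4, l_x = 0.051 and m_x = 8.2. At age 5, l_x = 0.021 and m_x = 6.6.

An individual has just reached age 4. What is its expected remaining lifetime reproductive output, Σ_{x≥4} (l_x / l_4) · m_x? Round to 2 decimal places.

10.92

l_4 = 0.051. Conditional survival from age 4 to x is l_x / l_4.
  x=4: (0.051/0.051) × 8.2 = 8.2000
  x=5: (0.021/0.051) × 6.6 = 2.7176
Sum = 8.2000 + 2.7176 = 10.9176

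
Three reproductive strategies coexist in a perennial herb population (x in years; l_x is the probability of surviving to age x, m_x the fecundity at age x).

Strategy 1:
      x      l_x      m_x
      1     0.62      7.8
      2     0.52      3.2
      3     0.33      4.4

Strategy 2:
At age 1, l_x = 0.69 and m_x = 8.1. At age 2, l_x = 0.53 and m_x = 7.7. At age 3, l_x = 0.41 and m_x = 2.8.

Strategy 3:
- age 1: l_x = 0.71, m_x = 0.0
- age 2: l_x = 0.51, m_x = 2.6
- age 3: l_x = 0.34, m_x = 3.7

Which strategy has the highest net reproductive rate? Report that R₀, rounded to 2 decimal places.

Strategy 1: R₀ = 0.62×7.8 + 0.52×3.2 + 0.33×4.4 = 7.9520
Strategy 2: R₀ = 0.69×8.1 + 0.53×7.7 + 0.41×2.8 = 10.8180
Strategy 3: R₀ = 0.71×0.0 + 0.51×2.6 + 0.34×3.7 = 2.5840
Highest R₀: strategy 2 with 10.8180.

10.82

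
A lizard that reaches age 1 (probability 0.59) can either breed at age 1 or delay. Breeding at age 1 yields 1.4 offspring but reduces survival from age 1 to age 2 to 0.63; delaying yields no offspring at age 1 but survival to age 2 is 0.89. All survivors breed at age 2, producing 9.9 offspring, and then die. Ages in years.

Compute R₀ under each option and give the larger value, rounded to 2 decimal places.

breed at age 1: R₀ = 0.59 × (1.4 + 0.63 × 9.9) = 0.59 × 7.6370 = 4.5058
delay to age 2: R₀ = 0.59 × (0.89 × 9.9) = 0.59 × 8.8110 = 5.1985
Higher: delay to age 2 (5.1985).

5.20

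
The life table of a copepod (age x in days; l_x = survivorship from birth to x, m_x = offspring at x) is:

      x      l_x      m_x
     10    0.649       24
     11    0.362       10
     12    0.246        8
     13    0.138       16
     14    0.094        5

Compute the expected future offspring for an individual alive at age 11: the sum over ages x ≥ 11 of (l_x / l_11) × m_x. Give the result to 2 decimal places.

l_11 = 0.362. Conditional survival from age 11 to x is l_x / l_11.
  x=11: (0.362/0.362) × 10 = 10.0000
  x=12: (0.246/0.362) × 8 = 5.4365
  x=13: (0.138/0.362) × 16 = 6.0994
  x=14: (0.094/0.362) × 5 = 1.2983
Sum = 10.0000 + 5.4365 + 6.0994 + 1.2983 = 22.8343

22.83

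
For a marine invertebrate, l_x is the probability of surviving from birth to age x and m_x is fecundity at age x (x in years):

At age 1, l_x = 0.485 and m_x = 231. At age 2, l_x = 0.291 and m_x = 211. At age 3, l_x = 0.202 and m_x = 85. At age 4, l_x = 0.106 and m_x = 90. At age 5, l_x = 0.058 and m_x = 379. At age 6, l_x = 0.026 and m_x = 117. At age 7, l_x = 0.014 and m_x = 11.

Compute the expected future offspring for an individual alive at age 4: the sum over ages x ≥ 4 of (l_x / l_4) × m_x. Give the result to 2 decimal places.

327.53

l_4 = 0.106. Conditional survival from age 4 to x is l_x / l_4.
  x=4: (0.106/0.106) × 90 = 90.0000
  x=5: (0.058/0.106) × 379 = 207.3774
  x=6: (0.026/0.106) × 117 = 28.6981
  x=7: (0.014/0.106) × 11 = 1.4528
Sum = 90.0000 + 207.3774 + 28.6981 + 1.4528 = 327.5283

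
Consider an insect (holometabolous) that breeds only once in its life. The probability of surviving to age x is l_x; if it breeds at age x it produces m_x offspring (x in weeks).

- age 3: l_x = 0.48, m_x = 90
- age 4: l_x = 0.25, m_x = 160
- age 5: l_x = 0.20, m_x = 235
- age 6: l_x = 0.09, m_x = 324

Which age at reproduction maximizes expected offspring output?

Expected offspring if breeding at age x = l_x × m_x:
  age 3: 0.48 × 90 = 43.200
  age 4: 0.25 × 160 = 40.000
  age 5: 0.20 × 235 = 47.000
  age 6: 0.09 × 324 = 29.160
Maximum at age 5 (47.000).

5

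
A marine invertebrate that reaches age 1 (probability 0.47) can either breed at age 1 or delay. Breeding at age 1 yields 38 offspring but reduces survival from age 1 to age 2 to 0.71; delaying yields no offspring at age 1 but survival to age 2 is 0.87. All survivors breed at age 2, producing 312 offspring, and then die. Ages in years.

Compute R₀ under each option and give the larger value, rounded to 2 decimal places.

breed at age 1: R₀ = 0.47 × (38 + 0.71 × 312) = 0.47 × 259.5200 = 121.9744
delay to age 2: R₀ = 0.47 × (0.87 × 312) = 0.47 × 271.4400 = 127.5768
Higher: delay to age 2 (127.5768).

127.58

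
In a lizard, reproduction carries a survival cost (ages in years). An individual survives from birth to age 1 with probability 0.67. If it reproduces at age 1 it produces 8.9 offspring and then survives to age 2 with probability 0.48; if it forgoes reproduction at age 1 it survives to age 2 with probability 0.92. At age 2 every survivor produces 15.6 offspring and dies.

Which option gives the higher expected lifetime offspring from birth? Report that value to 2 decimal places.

10.98

breed at age 1: R₀ = 0.67 × (8.9 + 0.48 × 15.6) = 0.67 × 16.3880 = 10.9800
delay to age 2: R₀ = 0.67 × (0.92 × 15.6) = 0.67 × 14.3520 = 9.6158
Higher: breed at age 1 (10.9800).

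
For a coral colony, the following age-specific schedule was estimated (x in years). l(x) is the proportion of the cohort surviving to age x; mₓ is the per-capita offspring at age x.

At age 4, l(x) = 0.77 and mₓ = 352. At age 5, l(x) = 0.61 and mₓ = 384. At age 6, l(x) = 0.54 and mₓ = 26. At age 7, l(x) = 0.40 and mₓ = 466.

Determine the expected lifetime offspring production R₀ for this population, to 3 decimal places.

705.720

R₀ = Σ l(x) mₓ:
  age 4: 0.77 × 352 = 271.0400
  age 5: 0.61 × 384 = 234.2400
  age 6: 0.54 × 26 = 14.0400
  age 7: 0.40 × 466 = 186.4000
R₀ = 271.0400 + 234.2400 + 14.0400 + 186.4000 = 705.7200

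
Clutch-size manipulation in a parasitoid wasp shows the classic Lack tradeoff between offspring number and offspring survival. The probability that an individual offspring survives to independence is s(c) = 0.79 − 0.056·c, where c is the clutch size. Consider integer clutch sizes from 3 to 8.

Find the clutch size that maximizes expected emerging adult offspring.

Expected emerging adult offspring = c × s(c):
  c=3: 3 × 0.622 = 1.866
  c=4: 4 × 0.566 = 2.264
  c=5: 5 × 0.510 = 2.550
  c=6: 6 × 0.454 = 2.724
  c=7: 7 × 0.398 = 2.786
  c=8: 8 × 0.342 = 2.736
Maximum at c = 7 (2.786 emerging adult offspring).

7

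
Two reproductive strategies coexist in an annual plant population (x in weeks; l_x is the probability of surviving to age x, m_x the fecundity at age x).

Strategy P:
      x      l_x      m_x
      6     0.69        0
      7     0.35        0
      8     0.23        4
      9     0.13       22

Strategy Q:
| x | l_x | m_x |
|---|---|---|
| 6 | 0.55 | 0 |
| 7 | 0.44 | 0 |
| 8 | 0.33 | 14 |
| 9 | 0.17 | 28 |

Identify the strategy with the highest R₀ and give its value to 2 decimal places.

9.38

Strategy P: R₀ = 0.69×0 + 0.35×0 + 0.23×4 + 0.13×22 = 3.7800
Strategy Q: R₀ = 0.55×0 + 0.44×0 + 0.33×14 + 0.17×28 = 9.3800
Highest R₀: strategy Q with 9.3800.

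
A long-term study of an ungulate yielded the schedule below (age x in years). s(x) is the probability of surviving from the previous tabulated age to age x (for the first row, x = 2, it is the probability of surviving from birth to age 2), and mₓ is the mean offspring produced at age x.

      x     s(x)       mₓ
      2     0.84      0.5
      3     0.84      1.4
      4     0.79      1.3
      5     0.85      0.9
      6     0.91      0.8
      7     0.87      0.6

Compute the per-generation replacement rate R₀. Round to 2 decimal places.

Survivorship from birth: l_x = s_2·s_3·…·s_x.
  l_2 = 0.84000
  l_3 = 0.70560
  l_4 = 0.55742
  l_5 = 0.47381
  l_6 = 0.43117
  l_7 = 0.37512
R₀ = Σ l_x mₓ:
  age 2: 0.84000 × 0.5 = 0.4200
  age 3: 0.70560 × 1.4 = 0.9878
  age 4: 0.55742 × 1.3 = 0.7246
  age 5: 0.47381 × 0.9 = 0.4264
  age 6: 0.43117 × 0.8 = 0.3449
  age 7: 0.37512 × 0.6 = 0.2251
R₀ = 0.4200 + 0.9878 + 0.7246 + 0.4264 + 0.3449 + 0.2251 = 3.1289

3.13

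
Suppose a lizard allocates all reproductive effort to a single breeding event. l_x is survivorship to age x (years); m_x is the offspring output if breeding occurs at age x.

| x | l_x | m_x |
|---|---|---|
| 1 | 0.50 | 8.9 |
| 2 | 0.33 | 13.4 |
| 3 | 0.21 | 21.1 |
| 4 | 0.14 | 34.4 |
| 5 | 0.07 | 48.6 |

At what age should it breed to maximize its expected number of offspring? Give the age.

Expected offspring if breeding at age x = l_x × m_x:
  age 1: 0.50 × 8.9 = 4.450
  age 2: 0.33 × 13.4 = 4.422
  age 3: 0.21 × 21.1 = 4.431
  age 4: 0.14 × 34.4 = 4.816
  age 5: 0.07 × 48.6 = 3.402
Maximum at age 4 (4.816).

4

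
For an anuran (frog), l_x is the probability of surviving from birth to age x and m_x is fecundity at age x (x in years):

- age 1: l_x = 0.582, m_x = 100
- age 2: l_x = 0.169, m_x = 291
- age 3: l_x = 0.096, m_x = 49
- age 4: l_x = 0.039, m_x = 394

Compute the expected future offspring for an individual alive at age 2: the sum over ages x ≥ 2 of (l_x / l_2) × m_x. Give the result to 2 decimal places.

l_2 = 0.169. Conditional survival from age 2 to x is l_x / l_2.
  x=2: (0.169/0.169) × 291 = 291.0000
  x=3: (0.096/0.169) × 49 = 27.8343
  x=4: (0.039/0.169) × 394 = 90.9231
Sum = 291.0000 + 27.8343 + 90.9231 = 409.7574

409.76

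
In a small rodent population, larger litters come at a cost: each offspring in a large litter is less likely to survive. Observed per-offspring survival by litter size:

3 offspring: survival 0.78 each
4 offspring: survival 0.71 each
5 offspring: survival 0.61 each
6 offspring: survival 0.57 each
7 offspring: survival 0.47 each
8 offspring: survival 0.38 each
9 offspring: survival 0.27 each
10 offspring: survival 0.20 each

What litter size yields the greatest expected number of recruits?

Expected recruits = c × s(c):
  c=3: 3 × 0.78 = 2.340
  c=4: 4 × 0.71 = 2.840
  c=5: 5 × 0.61 = 3.050
  c=6: 6 × 0.57 = 3.420
  c=7: 7 × 0.47 = 3.290
  c=8: 8 × 0.38 = 3.040
  c=9: 9 × 0.27 = 2.430
  c=10: 10 × 0.20 = 2.000
Maximum at c = 6 (3.420 recruits).

6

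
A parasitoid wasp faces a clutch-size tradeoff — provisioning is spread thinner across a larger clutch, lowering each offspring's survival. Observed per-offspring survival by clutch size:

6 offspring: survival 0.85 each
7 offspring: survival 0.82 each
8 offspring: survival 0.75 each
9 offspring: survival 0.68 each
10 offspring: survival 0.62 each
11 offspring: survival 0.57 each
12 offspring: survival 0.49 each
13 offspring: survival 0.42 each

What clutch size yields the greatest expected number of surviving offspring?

11

Expected surviving offspring = c × s(c):
  c=6: 6 × 0.85 = 5.100
  c=7: 7 × 0.82 = 5.740
  c=8: 8 × 0.75 = 6.000
  c=9: 9 × 0.68 = 6.120
  c=10: 10 × 0.62 = 6.200
  c=11: 11 × 0.57 = 6.270
  c=12: 12 × 0.49 = 5.880
  c=13: 13 × 0.42 = 5.460
Maximum at c = 11 (6.270 surviving offspring).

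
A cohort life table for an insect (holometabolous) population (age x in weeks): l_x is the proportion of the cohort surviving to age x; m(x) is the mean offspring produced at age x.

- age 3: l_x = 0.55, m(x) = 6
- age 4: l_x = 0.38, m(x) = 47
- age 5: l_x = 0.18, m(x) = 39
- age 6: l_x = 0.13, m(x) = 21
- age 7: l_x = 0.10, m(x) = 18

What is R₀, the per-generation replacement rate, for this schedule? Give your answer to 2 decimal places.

32.71

R₀ = Σ l_x m(x):
  age 3: 0.55 × 6 = 3.3000
  age 4: 0.38 × 47 = 17.8600
  age 5: 0.18 × 39 = 7.0200
  age 6: 0.13 × 21 = 2.7300
  age 7: 0.10 × 18 = 1.8000
R₀ = 3.3000 + 17.8600 + 7.0200 + 2.7300 + 1.8000 = 32.7100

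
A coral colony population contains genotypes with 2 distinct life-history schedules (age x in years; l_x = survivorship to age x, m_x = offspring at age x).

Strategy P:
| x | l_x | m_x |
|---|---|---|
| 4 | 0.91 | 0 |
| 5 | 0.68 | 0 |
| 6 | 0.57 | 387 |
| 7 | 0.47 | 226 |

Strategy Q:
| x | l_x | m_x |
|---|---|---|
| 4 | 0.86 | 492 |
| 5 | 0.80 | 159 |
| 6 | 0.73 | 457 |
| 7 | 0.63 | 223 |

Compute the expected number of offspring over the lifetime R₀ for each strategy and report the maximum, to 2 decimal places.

Strategy P: R₀ = 0.91×0 + 0.68×0 + 0.57×387 + 0.47×226 = 326.8100
Strategy Q: R₀ = 0.86×492 + 0.80×159 + 0.73×457 + 0.63×223 = 1024.4200
Highest R₀: strategy Q with 1024.4200.

1024.42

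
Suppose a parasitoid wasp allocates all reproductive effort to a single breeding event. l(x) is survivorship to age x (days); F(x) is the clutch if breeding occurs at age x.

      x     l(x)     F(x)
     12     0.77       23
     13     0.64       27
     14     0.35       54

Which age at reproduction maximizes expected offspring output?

Expected offspring if breeding at age x = l(x) × F(x):
  age 12: 0.77 × 23 = 17.710
  age 13: 0.64 × 27 = 17.280
  age 14: 0.35 × 54 = 18.900
Maximum at age 14 (18.900).

14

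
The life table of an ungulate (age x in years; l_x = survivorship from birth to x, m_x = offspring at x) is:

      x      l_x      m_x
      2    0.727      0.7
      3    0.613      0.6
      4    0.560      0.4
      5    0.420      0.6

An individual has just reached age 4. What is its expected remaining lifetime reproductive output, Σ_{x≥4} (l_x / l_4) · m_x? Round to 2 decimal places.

l_4 = 0.560. Conditional survival from age 4 to x is l_x / l_4.
  x=4: (0.560/0.560) × 0.4 = 0.4000
  x=5: (0.420/0.560) × 0.6 = 0.4500
Sum = 0.4000 + 0.4500 = 0.8500

0.85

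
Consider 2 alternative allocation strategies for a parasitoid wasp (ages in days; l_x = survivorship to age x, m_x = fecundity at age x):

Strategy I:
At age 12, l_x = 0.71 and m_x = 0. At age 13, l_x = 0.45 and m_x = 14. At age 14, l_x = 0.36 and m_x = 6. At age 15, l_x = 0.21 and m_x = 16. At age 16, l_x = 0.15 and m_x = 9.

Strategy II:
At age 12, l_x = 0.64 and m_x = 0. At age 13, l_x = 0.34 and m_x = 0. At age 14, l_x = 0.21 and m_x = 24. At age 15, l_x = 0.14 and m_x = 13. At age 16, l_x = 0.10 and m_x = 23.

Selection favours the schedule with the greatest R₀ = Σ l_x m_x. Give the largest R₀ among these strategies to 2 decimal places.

Strategy I: R₀ = 0.71×0 + 0.45×14 + 0.36×6 + 0.21×16 + 0.15×9 = 13.1700
Strategy II: R₀ = 0.64×0 + 0.34×0 + 0.21×24 + 0.14×13 + 0.10×23 = 9.1600
Highest R₀: strategy I with 13.1700.

13.17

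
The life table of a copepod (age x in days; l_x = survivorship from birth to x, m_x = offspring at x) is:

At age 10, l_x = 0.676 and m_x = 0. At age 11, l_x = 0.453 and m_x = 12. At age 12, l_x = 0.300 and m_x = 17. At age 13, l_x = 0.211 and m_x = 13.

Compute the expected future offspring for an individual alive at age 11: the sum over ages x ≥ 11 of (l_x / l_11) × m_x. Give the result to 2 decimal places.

l_11 = 0.453. Conditional survival from age 11 to x is l_x / l_11.
  x=11: (0.453/0.453) × 12 = 12.0000
  x=12: (0.300/0.453) × 17 = 11.2583
  x=13: (0.211/0.453) × 13 = 6.0552
Sum = 12.0000 + 11.2583 + 6.0552 = 29.3135

29.31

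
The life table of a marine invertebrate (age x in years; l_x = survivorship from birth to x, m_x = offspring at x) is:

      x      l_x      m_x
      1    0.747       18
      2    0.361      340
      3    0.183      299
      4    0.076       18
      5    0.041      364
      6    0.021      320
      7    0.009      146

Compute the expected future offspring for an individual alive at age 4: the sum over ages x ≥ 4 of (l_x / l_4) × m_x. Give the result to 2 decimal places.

320.08

l_4 = 0.076. Conditional survival from age 4 to x is l_x / l_4.
  x=4: (0.076/0.076) × 18 = 18.0000
  x=5: (0.041/0.076) × 364 = 196.3684
  x=6: (0.021/0.076) × 320 = 88.4211
  x=7: (0.009/0.076) × 146 = 17.2895
Sum = 18.0000 + 196.3684 + 88.4211 + 17.2895 = 320.0789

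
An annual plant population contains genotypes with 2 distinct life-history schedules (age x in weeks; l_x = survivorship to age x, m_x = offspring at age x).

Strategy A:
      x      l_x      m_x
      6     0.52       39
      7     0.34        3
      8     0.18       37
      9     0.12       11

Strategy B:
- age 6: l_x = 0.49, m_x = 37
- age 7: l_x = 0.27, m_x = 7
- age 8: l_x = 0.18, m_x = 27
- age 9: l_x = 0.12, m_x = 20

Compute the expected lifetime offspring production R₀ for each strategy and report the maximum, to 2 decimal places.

Strategy A: R₀ = 0.52×39 + 0.34×3 + 0.18×37 + 0.12×11 = 29.2800
Strategy B: R₀ = 0.49×37 + 0.27×7 + 0.18×27 + 0.12×20 = 27.2800
Highest R₀: strategy A with 29.2800.

29.28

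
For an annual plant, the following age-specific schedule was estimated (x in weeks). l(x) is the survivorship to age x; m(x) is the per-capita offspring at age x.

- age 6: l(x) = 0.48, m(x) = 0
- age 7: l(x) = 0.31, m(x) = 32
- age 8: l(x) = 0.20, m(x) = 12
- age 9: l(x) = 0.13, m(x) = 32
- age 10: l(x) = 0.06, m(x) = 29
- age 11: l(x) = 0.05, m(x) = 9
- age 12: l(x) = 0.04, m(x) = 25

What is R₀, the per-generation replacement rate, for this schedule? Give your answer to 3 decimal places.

R₀ = Σ l(x) m(x):
  age 6: 0.48 × 0 = 0.0000
  age 7: 0.31 × 32 = 9.9200
  age 8: 0.20 × 12 = 2.4000
  age 9: 0.13 × 32 = 4.1600
  age 10: 0.06 × 29 = 1.7400
  age 11: 0.05 × 9 = 0.4500
  age 12: 0.04 × 25 = 1.0000
R₀ = 0.0000 + 9.9200 + 2.4000 + 4.1600 + 1.7400 + 0.4500 + 1.0000 = 19.6700

19.670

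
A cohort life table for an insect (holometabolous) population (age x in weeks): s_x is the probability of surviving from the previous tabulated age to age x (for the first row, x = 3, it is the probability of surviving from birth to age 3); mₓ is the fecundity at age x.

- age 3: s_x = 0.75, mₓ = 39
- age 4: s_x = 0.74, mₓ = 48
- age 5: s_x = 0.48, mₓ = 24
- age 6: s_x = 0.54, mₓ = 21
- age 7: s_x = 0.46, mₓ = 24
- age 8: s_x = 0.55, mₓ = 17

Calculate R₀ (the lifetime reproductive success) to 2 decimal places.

67.51

Survivorship from birth: l_x = s_3·s_4·…·s_x.
  l_3 = 0.75000
  l_4 = 0.55500
  l_5 = 0.26640
  l_6 = 0.14386
  l_7 = 0.06617
  l_8 = 0.03640
R₀ = Σ l_x mₓ:
  age 3: 0.75000 × 39 = 29.2500
  age 4: 0.55500 × 48 = 26.6400
  age 5: 0.26640 × 24 = 6.3936
  age 6: 0.14386 × 21 = 3.0211
  age 7: 0.06617 × 24 = 1.5881
  age 8: 0.03640 × 17 = 0.6188
R₀ = 29.2500 + 26.6400 + 6.3936 + 3.0211 + 1.5881 + 0.6188 = 67.5115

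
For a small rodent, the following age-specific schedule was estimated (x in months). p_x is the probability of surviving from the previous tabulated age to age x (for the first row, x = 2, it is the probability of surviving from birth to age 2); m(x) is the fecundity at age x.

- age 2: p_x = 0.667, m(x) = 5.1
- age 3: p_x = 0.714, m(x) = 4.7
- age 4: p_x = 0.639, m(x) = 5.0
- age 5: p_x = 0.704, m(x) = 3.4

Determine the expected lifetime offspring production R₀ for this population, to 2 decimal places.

Survivorship from birth: l_x = p_2·p_3·…·p_x.
  l_2 = 0.66700
  l_3 = 0.47624
  l_4 = 0.30432
  l_5 = 0.21424
R₀ = Σ l_x m(x):
  age 2: 0.66700 × 5.1 = 3.4017
  age 3: 0.47624 × 4.7 = 2.2383
  age 4: 0.30432 × 5.0 = 1.5216
  age 5: 0.21424 × 3.4 = 0.7284
R₀ = 3.4017 + 2.2383 + 1.5216 + 0.7284 = 7.8900

7.89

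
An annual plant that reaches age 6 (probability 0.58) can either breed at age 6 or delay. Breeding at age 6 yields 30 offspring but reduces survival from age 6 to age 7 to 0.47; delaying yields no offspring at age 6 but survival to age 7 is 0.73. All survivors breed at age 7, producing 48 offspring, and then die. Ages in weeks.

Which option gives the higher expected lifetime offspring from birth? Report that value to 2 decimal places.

breed at age 6: R₀ = 0.58 × (30 + 0.47 × 48) = 0.58 × 52.5600 = 30.4848
delay to age 7: R₀ = 0.58 × (0.73 × 48) = 0.58 × 35.0400 = 20.3232
Higher: breed at age 6 (30.4848).

30.48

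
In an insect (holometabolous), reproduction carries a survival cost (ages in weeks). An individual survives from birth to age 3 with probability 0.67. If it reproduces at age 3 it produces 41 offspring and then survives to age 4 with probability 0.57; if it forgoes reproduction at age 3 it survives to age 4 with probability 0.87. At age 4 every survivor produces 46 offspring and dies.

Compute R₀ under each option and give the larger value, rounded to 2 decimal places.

45.04

breed at age 3: R₀ = 0.67 × (41 + 0.57 × 46) = 0.67 × 67.2200 = 45.0374
delay to age 4: R₀ = 0.67 × (0.87 × 46) = 0.67 × 40.0200 = 26.8134
Higher: breed at age 3 (45.0374).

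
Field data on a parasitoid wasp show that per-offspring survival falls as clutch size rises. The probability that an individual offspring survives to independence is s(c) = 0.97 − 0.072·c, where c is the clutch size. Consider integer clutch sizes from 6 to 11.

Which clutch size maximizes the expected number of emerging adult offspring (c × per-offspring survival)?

Expected emerging adult offspring = c × s(c):
  c=6: 6 × 0.538 = 3.228
  c=7: 7 × 0.466 = 3.262
  c=8: 8 × 0.394 = 3.152
  c=9: 9 × 0.322 = 2.898
  c=10: 10 × 0.250 = 2.500
  c=11: 11 × 0.178 = 1.958
Maximum at c = 7 (3.262 emerging adult offspring).

7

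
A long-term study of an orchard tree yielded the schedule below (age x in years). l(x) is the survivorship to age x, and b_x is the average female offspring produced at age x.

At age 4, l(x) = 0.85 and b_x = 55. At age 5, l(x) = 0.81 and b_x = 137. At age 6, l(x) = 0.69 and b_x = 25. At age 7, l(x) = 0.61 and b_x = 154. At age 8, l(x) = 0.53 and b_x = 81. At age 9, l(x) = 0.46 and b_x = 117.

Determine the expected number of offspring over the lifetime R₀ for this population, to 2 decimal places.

R₀ = Σ l(x) b_x:
  age 4: 0.85 × 55 = 46.7500
  age 5: 0.81 × 137 = 110.9700
  age 6: 0.69 × 25 = 17.2500
  age 7: 0.61 × 154 = 93.9400
  age 8: 0.53 × 81 = 42.9300
  age 9: 0.46 × 117 = 53.8200
R₀ = 46.7500 + 110.9700 + 17.2500 + 93.9400 + 42.9300 + 53.8200 = 365.6600

365.66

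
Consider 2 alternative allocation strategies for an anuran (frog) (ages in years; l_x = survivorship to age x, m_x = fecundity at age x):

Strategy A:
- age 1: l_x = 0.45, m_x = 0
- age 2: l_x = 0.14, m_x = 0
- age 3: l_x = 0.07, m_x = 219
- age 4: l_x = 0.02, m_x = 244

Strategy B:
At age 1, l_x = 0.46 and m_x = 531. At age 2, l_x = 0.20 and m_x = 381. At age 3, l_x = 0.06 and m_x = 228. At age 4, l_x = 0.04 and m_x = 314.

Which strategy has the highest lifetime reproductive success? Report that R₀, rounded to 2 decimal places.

346.70

Strategy A: R₀ = 0.45×0 + 0.14×0 + 0.07×219 + 0.02×244 = 20.2100
Strategy B: R₀ = 0.46×531 + 0.20×381 + 0.06×228 + 0.04×314 = 346.7000
Highest R₀: strategy B with 346.7000.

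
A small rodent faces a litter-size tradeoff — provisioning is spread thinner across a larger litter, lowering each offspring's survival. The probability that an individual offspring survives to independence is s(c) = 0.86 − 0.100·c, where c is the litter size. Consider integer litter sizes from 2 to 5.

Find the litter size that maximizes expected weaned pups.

4

Expected weaned pups = c × s(c):
  c=2: 2 × 0.660 = 1.320
  c=3: 3 × 0.560 = 1.680
  c=4: 4 × 0.460 = 1.840
  c=5: 5 × 0.360 = 1.800
Maximum at c = 4 (1.840 weaned pups).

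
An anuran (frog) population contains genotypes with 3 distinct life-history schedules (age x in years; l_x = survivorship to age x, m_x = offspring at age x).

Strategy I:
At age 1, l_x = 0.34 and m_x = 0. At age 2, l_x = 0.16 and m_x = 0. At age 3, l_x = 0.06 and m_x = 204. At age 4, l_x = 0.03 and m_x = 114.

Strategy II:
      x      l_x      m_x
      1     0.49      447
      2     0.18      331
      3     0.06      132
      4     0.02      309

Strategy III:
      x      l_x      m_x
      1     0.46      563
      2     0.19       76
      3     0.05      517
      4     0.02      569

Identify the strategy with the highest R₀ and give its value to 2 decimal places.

310.65

Strategy I: R₀ = 0.34×0 + 0.16×0 + 0.06×204 + 0.03×114 = 15.6600
Strategy II: R₀ = 0.49×447 + 0.18×331 + 0.06×132 + 0.02×309 = 292.7100
Strategy III: R₀ = 0.46×563 + 0.19×76 + 0.05×517 + 0.02×569 = 310.6500
Highest R₀: strategy III with 310.6500.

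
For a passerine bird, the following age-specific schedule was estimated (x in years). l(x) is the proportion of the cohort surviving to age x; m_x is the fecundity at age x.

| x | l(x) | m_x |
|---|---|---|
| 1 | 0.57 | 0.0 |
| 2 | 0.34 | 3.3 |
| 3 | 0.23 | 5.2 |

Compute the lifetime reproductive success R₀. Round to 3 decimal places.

2.318

R₀ = Σ l(x) m_x:
  age 1: 0.57 × 0.0 = 0.0000
  age 2: 0.34 × 3.3 = 1.1220
  age 3: 0.23 × 5.2 = 1.1960
R₀ = 0.0000 + 1.1220 + 1.1960 = 2.3180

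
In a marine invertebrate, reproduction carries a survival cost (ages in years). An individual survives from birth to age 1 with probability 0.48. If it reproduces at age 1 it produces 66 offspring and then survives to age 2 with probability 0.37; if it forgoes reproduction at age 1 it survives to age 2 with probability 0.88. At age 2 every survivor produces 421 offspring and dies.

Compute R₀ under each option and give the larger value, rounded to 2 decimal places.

177.83

breed at age 1: R₀ = 0.48 × (66 + 0.37 × 421) = 0.48 × 221.7700 = 106.4496
delay to age 2: R₀ = 0.48 × (0.88 × 421) = 0.48 × 370.4800 = 177.8304
Higher: delay to age 2 (177.8304).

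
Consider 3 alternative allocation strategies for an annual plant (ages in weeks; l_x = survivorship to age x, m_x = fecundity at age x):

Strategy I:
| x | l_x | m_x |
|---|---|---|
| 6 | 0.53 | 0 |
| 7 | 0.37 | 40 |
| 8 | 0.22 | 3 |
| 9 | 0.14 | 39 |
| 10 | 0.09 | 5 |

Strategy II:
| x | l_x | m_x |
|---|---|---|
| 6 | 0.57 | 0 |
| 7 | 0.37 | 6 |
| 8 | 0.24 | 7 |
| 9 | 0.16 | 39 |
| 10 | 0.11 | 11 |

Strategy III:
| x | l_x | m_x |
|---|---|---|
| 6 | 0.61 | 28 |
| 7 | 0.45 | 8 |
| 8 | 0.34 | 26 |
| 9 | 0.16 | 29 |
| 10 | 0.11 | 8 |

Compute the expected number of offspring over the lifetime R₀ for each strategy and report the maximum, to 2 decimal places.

35.04

Strategy I: R₀ = 0.53×0 + 0.37×40 + 0.22×3 + 0.14×39 + 0.09×5 = 21.3700
Strategy II: R₀ = 0.57×0 + 0.37×6 + 0.24×7 + 0.16×39 + 0.11×11 = 11.3500
Strategy III: R₀ = 0.61×28 + 0.45×8 + 0.34×26 + 0.16×29 + 0.11×8 = 35.0400
Highest R₀: strategy III with 35.0400.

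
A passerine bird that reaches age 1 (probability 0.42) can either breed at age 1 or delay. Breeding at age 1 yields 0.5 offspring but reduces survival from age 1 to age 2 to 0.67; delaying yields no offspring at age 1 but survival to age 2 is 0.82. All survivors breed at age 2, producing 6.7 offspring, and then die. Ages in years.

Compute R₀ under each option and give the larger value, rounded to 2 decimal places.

2.31

breed at age 1: R₀ = 0.42 × (0.5 + 0.67 × 6.7) = 0.42 × 4.9890 = 2.0954
delay to age 2: R₀ = 0.42 × (0.82 × 6.7) = 0.42 × 5.4940 = 2.3075
Higher: delay to age 2 (2.3075).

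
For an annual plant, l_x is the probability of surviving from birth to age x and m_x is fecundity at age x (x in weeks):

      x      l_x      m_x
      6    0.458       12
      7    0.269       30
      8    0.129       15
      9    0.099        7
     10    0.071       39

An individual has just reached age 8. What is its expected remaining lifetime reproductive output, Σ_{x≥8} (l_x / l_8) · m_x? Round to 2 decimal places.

l_8 = 0.129. Conditional survival from age 8 to x is l_x / l_8.
  x=8: (0.129/0.129) × 15 = 15.0000
  x=9: (0.099/0.129) × 7 = 5.3721
  x=10: (0.071/0.129) × 39 = 21.4651
Sum = 15.0000 + 5.3721 + 21.4651 = 41.8372

41.84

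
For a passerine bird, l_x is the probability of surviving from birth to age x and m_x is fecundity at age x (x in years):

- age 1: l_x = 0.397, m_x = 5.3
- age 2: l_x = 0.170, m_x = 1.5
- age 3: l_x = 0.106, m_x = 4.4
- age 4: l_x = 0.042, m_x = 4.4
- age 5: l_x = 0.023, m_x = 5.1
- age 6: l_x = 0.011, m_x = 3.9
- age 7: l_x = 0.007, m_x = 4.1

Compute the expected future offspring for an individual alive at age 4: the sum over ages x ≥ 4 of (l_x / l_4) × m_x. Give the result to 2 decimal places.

8.90

l_4 = 0.042. Conditional survival from age 4 to x is l_x / l_4.
  x=4: (0.042/0.042) × 4.4 = 4.4000
  x=5: (0.023/0.042) × 5.1 = 2.7929
  x=6: (0.011/0.042) × 3.9 = 1.0214
  x=7: (0.007/0.042) × 4.1 = 0.6833
Sum = 4.4000 + 2.7929 + 1.0214 + 0.6833 = 8.8976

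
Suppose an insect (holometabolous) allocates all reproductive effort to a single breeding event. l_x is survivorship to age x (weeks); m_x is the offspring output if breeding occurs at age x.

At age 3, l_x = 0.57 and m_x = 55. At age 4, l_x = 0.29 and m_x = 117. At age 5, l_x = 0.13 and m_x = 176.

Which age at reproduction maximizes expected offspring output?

Expected offspring if breeding at age x = l_x × m_x:
  age 3: 0.57 × 55 = 31.350
  age 4: 0.29 × 117 = 33.930
  age 5: 0.13 × 176 = 22.880
Maximum at age 4 (33.930).

4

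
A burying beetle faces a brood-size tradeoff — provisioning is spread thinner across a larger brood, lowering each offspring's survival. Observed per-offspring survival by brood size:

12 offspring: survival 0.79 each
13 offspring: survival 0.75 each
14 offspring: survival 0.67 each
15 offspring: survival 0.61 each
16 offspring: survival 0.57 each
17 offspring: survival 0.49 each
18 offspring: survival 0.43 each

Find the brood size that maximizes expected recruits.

Expected recruits = c × s(c):
  c=12: 12 × 0.79 = 9.480
  c=13: 13 × 0.75 = 9.750
  c=14: 14 × 0.67 = 9.380
  c=15: 15 × 0.61 = 9.150
  c=16: 16 × 0.57 = 9.120
  c=17: 17 × 0.49 = 8.330
  c=18: 18 × 0.43 = 7.740
Maximum at c = 13 (9.750 recruits).

13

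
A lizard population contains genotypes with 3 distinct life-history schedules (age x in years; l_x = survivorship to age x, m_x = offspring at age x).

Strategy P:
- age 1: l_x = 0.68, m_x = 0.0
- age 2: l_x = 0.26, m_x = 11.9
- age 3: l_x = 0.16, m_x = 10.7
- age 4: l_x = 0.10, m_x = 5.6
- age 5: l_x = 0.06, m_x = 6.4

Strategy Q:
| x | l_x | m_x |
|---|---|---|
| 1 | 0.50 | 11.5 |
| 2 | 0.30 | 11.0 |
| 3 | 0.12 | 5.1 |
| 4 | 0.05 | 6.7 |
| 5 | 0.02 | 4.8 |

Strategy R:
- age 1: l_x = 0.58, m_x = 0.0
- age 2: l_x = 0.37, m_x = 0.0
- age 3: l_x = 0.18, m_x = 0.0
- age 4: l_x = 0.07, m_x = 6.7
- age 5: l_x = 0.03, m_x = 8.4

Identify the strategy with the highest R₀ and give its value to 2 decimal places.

10.09

Strategy P: R₀ = 0.68×0.0 + 0.26×11.9 + 0.16×10.7 + 0.10×5.6 + 0.06×6.4 = 5.7500
Strategy Q: R₀ = 0.50×11.5 + 0.30×11.0 + 0.12×5.1 + 0.05×6.7 + 0.02×4.8 = 10.0930
Strategy R: R₀ = 0.58×0.0 + 0.37×0.0 + 0.18×0.0 + 0.07×6.7 + 0.03×8.4 = 0.7210
Highest R₀: strategy Q with 10.0930.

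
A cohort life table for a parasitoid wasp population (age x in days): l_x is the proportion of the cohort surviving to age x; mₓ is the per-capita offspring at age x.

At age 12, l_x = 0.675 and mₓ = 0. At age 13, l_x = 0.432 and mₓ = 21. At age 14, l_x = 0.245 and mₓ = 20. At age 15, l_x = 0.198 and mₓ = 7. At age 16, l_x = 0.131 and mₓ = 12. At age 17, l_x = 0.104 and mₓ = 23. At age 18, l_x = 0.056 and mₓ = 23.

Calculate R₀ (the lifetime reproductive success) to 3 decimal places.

20.610

R₀ = Σ l_x mₓ:
  age 12: 0.675 × 0 = 0.0000
  age 13: 0.432 × 21 = 9.0720
  age 14: 0.245 × 20 = 4.9000
  age 15: 0.198 × 7 = 1.3860
  age 16: 0.131 × 12 = 1.5720
  age 17: 0.104 × 23 = 2.3920
  age 18: 0.056 × 23 = 1.2880
R₀ = 0.0000 + 9.0720 + 4.9000 + 1.3860 + 1.5720 + 2.3920 + 1.2880 = 20.6100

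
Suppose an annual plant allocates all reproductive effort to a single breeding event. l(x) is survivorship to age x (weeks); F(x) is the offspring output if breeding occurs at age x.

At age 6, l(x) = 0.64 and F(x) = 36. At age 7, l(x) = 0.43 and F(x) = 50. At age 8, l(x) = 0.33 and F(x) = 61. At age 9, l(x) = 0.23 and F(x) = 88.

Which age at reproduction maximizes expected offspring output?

6

Expected offspring if breeding at age x = l(x) × F(x):
  age 6: 0.64 × 36 = 23.040
  age 7: 0.43 × 50 = 21.500
  age 8: 0.33 × 61 = 20.130
  age 9: 0.23 × 88 = 20.240
Maximum at age 6 (23.040).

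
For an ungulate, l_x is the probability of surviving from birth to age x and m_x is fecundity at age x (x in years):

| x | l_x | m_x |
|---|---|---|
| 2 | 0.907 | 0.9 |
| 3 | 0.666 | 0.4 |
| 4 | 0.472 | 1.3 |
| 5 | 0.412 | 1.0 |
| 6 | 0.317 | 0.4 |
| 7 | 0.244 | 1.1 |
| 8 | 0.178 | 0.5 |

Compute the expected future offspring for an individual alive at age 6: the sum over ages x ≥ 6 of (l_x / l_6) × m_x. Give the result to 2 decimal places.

1.53

l_6 = 0.317. Conditional survival from age 6 to x is l_x / l_6.
  x=6: (0.317/0.317) × 0.4 = 0.4000
  x=7: (0.244/0.317) × 1.1 = 0.8467
  x=8: (0.178/0.317) × 0.5 = 0.2808
Sum = 0.4000 + 0.8467 + 0.2808 = 1.5274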